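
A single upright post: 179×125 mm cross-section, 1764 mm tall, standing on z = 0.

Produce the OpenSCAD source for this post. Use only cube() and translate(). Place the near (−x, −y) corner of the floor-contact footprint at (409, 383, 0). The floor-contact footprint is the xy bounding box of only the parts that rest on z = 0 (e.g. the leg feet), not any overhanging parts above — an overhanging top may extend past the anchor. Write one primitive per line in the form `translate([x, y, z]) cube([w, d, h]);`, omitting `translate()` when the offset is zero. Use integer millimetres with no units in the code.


translate([409, 383, 0]) cube([179, 125, 1764]);


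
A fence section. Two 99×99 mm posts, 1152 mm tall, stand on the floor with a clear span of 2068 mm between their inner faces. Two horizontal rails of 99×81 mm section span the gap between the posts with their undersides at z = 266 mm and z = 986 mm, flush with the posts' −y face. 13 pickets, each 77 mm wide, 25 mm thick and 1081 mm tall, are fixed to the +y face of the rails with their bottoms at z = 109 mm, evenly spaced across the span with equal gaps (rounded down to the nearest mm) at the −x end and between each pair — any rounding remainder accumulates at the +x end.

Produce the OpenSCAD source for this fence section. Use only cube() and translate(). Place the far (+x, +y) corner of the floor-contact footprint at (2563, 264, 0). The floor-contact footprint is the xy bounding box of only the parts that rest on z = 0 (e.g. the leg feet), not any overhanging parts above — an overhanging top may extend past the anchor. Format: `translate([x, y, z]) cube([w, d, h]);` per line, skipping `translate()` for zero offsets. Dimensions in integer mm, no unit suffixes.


translate([297, 165, 0]) cube([99, 99, 1152]);
translate([2464, 165, 0]) cube([99, 99, 1152]);
translate([396, 165, 266]) cube([2068, 99, 81]);
translate([396, 165, 986]) cube([2068, 99, 81]);
translate([472, 264, 109]) cube([77, 25, 1081]);
translate([625, 264, 109]) cube([77, 25, 1081]);
translate([778, 264, 109]) cube([77, 25, 1081]);
translate([931, 264, 109]) cube([77, 25, 1081]);
translate([1084, 264, 109]) cube([77, 25, 1081]);
translate([1237, 264, 109]) cube([77, 25, 1081]);
translate([1390, 264, 109]) cube([77, 25, 1081]);
translate([1543, 264, 109]) cube([77, 25, 1081]);
translate([1696, 264, 109]) cube([77, 25, 1081]);
translate([1849, 264, 109]) cube([77, 25, 1081]);
translate([2002, 264, 109]) cube([77, 25, 1081]);
translate([2155, 264, 109]) cube([77, 25, 1081]);
translate([2308, 264, 109]) cube([77, 25, 1081]);


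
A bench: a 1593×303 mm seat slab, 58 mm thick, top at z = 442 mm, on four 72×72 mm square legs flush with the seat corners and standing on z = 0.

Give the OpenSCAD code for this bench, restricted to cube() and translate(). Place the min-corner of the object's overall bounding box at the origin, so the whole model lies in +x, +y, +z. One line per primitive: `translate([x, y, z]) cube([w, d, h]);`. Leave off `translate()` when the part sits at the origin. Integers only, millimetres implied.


translate([0, 0, 384]) cube([1593, 303, 58]);
cube([72, 72, 384]);
translate([0, 231, 0]) cube([72, 72, 384]);
translate([1521, 0, 0]) cube([72, 72, 384]);
translate([1521, 231, 0]) cube([72, 72, 384]);


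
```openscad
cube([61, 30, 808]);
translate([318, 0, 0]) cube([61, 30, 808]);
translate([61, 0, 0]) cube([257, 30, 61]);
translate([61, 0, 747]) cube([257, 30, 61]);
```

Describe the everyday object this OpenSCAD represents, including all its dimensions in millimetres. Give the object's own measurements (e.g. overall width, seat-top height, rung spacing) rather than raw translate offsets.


A rectangular picture frame lying in the x–z plane (depth along y). The opening is 257 mm wide (x) by 686 mm tall (z), surrounded by a border 61 mm wide on all four sides. The frame is 30 mm deep and is made of two full-height vertical stiles with two horizontal rails fitted between them.


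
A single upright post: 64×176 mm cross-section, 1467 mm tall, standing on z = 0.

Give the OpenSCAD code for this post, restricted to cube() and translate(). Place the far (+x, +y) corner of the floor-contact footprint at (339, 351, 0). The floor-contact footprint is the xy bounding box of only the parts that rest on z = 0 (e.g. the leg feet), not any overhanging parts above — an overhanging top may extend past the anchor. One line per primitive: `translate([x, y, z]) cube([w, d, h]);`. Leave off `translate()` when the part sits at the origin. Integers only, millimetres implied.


translate([275, 175, 0]) cube([64, 176, 1467]);


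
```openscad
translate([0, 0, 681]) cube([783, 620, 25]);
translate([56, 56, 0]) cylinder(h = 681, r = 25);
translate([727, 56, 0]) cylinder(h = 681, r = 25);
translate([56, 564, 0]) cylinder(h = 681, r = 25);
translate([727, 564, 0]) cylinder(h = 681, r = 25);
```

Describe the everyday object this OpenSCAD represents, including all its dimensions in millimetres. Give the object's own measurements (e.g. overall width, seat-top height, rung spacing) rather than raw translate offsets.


A rectangular dining table. The top is 783×620×25 mm with its upper surface at z = 706 mm. It stands on four round legs of 50 mm diameter, each leg's bounding box inset 31 mm from the nearest pair of top edges, running from the floor to the underside of the top.


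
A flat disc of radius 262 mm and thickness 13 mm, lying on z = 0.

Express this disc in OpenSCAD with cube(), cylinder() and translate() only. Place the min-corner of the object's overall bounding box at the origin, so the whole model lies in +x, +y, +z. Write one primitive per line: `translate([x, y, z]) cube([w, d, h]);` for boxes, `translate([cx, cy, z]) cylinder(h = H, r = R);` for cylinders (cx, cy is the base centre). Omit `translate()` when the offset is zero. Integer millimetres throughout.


translate([262, 262, 0]) cylinder(h = 13, r = 262);


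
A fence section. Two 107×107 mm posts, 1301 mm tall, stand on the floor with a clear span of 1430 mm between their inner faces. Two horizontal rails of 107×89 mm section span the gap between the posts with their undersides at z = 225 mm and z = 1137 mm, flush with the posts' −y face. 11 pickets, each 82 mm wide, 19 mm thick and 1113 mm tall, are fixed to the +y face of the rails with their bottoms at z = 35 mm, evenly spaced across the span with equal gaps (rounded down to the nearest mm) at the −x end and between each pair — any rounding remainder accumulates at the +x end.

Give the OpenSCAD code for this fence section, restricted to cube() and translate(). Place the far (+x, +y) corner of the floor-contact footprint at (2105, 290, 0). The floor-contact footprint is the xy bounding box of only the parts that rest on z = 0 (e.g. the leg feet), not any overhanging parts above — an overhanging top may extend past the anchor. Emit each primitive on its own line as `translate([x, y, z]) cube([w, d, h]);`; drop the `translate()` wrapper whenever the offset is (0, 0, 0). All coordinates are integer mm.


translate([461, 183, 0]) cube([107, 107, 1301]);
translate([1998, 183, 0]) cube([107, 107, 1301]);
translate([568, 183, 225]) cube([1430, 107, 89]);
translate([568, 183, 1137]) cube([1430, 107, 89]);
translate([612, 290, 35]) cube([82, 19, 1113]);
translate([738, 290, 35]) cube([82, 19, 1113]);
translate([864, 290, 35]) cube([82, 19, 1113]);
translate([990, 290, 35]) cube([82, 19, 1113]);
translate([1116, 290, 35]) cube([82, 19, 1113]);
translate([1242, 290, 35]) cube([82, 19, 1113]);
translate([1368, 290, 35]) cube([82, 19, 1113]);
translate([1494, 290, 35]) cube([82, 19, 1113]);
translate([1620, 290, 35]) cube([82, 19, 1113]);
translate([1746, 290, 35]) cube([82, 19, 1113]);
translate([1872, 290, 35]) cube([82, 19, 1113]);


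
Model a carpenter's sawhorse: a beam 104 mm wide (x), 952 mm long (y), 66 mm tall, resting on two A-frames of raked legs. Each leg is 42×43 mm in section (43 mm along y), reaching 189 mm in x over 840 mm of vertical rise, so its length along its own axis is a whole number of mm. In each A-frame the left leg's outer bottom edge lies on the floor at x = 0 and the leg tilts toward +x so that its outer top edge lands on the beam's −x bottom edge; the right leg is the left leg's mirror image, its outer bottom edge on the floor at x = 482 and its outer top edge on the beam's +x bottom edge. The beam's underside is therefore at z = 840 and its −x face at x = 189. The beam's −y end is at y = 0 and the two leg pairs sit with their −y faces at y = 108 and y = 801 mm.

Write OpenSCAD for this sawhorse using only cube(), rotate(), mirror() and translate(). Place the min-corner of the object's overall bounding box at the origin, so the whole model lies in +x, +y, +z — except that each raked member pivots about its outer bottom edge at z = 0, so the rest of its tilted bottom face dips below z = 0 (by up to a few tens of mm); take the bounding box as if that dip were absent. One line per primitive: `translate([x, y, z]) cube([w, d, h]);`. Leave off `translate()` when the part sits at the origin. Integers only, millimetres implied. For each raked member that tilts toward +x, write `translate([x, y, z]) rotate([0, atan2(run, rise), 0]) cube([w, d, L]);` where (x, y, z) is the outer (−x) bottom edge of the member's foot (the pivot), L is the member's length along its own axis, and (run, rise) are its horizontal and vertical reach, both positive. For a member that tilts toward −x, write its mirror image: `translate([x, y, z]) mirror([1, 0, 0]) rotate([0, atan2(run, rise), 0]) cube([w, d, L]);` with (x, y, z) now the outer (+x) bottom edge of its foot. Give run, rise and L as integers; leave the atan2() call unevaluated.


translate([189, 0, 840]) cube([104, 952, 66]);
translate([0, 108, 0]) rotate([0, atan2(189, 840), 0]) cube([42, 43, 861]);
translate([482, 108, 0]) mirror([1, 0, 0]) rotate([0, atan2(189, 840), 0]) cube([42, 43, 861]);
translate([0, 801, 0]) rotate([0, atan2(189, 840), 0]) cube([42, 43, 861]);
translate([482, 801, 0]) mirror([1, 0, 0]) rotate([0, atan2(189, 840), 0]) cube([42, 43, 861]);


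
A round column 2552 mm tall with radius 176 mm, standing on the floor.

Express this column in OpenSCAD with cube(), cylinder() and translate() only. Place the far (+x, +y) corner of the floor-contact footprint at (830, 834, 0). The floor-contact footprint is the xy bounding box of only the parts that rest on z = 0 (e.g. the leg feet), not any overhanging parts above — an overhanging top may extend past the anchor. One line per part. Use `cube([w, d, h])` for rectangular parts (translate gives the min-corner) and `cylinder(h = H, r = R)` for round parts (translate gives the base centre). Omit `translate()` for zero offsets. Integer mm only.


translate([654, 658, 0]) cylinder(h = 2552, r = 176);


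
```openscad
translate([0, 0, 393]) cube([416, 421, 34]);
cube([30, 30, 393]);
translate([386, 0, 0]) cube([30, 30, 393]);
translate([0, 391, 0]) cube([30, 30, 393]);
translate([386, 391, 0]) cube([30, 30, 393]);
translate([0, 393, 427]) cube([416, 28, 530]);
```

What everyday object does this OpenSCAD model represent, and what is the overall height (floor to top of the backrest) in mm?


A chair. The overall height is 957 mm.

A slab on four corner posts with a tall panel at the back — a chair. The seat slab sits at z = 393 with thickness 34, and the 530 mm backrest starts at the seat top, so the overall height is 393 + 34 + 530 = 957 mm.


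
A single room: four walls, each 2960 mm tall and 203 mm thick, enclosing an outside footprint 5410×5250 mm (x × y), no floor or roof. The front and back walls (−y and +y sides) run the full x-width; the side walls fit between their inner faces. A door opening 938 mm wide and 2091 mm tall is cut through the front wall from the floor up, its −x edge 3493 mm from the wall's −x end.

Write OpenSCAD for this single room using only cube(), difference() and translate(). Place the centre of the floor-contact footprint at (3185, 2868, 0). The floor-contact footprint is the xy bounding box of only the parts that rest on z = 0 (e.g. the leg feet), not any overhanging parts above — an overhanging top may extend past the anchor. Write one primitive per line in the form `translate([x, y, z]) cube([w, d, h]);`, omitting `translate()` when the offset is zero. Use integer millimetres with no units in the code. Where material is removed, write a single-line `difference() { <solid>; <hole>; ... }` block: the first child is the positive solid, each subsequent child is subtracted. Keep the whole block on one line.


difference() { translate([480, 243, 0]) cube([5410, 203, 2960]); translate([3973, 243, 0]) cube([938, 203, 2091]); }
translate([480, 5290, 0]) cube([5410, 203, 2960]);
translate([480, 446, 0]) cube([203, 4844, 2960]);
translate([5687, 446, 0]) cube([203, 4844, 2960]);


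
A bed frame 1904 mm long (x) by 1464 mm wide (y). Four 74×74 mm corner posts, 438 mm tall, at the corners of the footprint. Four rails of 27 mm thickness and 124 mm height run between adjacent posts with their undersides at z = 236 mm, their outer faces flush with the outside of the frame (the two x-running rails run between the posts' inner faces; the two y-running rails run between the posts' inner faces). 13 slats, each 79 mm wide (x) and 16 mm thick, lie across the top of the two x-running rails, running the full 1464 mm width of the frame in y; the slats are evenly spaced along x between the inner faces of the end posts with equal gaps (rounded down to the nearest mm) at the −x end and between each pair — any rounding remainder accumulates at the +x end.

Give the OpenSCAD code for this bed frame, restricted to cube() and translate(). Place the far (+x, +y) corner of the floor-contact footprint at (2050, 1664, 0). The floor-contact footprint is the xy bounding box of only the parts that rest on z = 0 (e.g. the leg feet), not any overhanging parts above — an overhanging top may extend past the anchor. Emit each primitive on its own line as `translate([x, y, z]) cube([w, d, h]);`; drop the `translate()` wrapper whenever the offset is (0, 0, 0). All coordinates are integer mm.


translate([146, 200, 0]) cube([74, 74, 438]);
translate([146, 1590, 0]) cube([74, 74, 438]);
translate([1976, 200, 0]) cube([74, 74, 438]);
translate([1976, 1590, 0]) cube([74, 74, 438]);
translate([220, 200, 236]) cube([1756, 27, 124]);
translate([220, 1637, 236]) cube([1756, 27, 124]);
translate([146, 274, 236]) cube([27, 1316, 124]);
translate([2023, 274, 236]) cube([27, 1316, 124]);
translate([272, 200, 360]) cube([79, 1464, 16]);
translate([403, 200, 360]) cube([79, 1464, 16]);
translate([534, 200, 360]) cube([79, 1464, 16]);
translate([665, 200, 360]) cube([79, 1464, 16]);
translate([796, 200, 360]) cube([79, 1464, 16]);
translate([927, 200, 360]) cube([79, 1464, 16]);
translate([1058, 200, 360]) cube([79, 1464, 16]);
translate([1189, 200, 360]) cube([79, 1464, 16]);
translate([1320, 200, 360]) cube([79, 1464, 16]);
translate([1451, 200, 360]) cube([79, 1464, 16]);
translate([1582, 200, 360]) cube([79, 1464, 16]);
translate([1713, 200, 360]) cube([79, 1464, 16]);
translate([1844, 200, 360]) cube([79, 1464, 16]);


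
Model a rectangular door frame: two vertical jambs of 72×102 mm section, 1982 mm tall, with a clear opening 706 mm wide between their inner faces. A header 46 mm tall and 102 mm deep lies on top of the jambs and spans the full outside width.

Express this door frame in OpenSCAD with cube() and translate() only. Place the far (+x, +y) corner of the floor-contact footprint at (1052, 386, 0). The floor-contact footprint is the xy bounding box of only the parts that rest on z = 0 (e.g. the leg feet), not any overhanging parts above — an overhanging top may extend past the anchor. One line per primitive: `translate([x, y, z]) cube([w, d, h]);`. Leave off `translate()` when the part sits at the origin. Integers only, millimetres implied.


translate([202, 284, 0]) cube([72, 102, 1982]);
translate([980, 284, 0]) cube([72, 102, 1982]);
translate([202, 284, 1982]) cube([850, 102, 46]);


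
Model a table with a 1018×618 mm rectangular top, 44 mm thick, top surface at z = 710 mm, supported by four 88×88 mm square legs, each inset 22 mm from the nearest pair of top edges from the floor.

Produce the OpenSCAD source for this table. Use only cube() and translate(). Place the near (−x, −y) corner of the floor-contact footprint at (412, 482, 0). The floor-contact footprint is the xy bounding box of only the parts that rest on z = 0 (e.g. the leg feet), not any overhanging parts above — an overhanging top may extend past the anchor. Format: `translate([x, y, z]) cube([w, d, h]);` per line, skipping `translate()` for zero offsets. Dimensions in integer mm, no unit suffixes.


// leg_h = 710 - 44 = 666
translate([390, 460, 666]) cube([1018, 618, 44]);
translate([412, 482, 0]) cube([88, 88, 666]);
translate([1298, 482, 0]) cube([88, 88, 666]);
translate([412, 968, 0]) cube([88, 88, 666]);
translate([1298, 968, 0]) cube([88, 88, 666]);


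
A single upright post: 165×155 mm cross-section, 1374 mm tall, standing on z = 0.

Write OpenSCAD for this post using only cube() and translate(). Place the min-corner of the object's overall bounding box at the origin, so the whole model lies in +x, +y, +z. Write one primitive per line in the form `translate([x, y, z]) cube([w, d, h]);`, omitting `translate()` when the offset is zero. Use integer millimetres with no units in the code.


cube([165, 155, 1374]);


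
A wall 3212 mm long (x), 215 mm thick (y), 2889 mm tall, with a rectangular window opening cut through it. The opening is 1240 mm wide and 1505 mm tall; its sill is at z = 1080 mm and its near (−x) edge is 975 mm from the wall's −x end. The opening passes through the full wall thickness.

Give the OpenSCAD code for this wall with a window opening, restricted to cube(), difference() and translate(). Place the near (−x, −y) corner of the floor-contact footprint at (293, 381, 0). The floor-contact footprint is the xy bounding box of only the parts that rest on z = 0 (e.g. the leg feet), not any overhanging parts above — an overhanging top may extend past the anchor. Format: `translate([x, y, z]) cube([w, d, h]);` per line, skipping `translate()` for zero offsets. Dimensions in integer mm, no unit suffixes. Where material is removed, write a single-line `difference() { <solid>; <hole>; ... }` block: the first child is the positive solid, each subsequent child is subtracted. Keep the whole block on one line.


difference() { translate([293, 381, 0]) cube([3212, 215, 2889]); translate([1268, 381, 1080]) cube([1240, 215, 1505]); }


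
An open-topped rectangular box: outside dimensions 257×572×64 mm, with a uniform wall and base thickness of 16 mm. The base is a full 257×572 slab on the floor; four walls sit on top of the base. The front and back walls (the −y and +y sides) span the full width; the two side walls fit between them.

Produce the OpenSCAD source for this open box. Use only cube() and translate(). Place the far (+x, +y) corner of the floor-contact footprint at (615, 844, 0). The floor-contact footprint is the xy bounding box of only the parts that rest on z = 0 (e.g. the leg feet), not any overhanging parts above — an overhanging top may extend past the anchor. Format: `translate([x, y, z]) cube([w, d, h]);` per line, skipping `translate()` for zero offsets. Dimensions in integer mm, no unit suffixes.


translate([358, 272, 0]) cube([257, 572, 16]);
translate([358, 272, 16]) cube([257, 16, 48]);
translate([358, 828, 16]) cube([257, 16, 48]);
translate([358, 288, 16]) cube([16, 540, 48]);
translate([599, 288, 16]) cube([16, 540, 48]);


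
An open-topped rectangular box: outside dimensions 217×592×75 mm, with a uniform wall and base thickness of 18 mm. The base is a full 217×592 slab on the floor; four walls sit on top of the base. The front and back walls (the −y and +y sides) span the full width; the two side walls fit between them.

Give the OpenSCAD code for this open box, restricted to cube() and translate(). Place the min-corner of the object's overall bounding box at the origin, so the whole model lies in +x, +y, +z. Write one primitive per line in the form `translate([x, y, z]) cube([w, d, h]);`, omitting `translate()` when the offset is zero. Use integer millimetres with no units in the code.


cube([217, 592, 18]);
translate([0, 0, 18]) cube([217, 18, 57]);
translate([0, 574, 18]) cube([217, 18, 57]);
translate([0, 18, 18]) cube([18, 556, 57]);
translate([199, 18, 18]) cube([18, 556, 57]);


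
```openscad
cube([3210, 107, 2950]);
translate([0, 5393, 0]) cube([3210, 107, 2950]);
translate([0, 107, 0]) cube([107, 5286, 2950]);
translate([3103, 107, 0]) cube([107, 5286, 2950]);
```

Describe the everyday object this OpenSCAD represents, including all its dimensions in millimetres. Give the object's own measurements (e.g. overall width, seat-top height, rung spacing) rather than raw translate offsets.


The wall frame of a small rectangular building: four walls, each 2950 mm tall and 107 mm thick, enclosing a footprint 3210 mm (x) by 5500 mm (y) outside-to-outside, with no floor or roof. The front and back walls (the −y and +y sides) span the full width; the two side walls fit between them.


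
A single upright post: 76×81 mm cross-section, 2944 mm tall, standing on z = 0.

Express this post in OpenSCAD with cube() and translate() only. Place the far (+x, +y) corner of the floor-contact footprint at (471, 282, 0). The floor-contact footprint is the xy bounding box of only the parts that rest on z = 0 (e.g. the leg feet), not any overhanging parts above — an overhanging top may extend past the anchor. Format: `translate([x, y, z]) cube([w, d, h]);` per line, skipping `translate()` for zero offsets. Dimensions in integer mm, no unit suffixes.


translate([395, 201, 0]) cube([76, 81, 2944]);


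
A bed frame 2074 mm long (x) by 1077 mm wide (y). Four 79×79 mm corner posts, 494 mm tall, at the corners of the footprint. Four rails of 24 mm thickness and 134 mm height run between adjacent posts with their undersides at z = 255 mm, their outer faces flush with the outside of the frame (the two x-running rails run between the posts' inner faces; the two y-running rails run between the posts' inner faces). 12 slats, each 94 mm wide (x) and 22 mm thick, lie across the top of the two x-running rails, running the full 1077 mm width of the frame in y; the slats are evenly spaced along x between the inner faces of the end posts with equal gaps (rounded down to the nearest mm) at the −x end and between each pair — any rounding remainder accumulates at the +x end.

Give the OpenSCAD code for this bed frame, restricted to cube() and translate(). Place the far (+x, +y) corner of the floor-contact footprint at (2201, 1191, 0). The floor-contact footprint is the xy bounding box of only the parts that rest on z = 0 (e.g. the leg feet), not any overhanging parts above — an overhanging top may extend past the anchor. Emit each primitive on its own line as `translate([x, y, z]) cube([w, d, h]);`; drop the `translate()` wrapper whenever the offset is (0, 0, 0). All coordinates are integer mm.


translate([127, 114, 0]) cube([79, 79, 494]);
translate([127, 1112, 0]) cube([79, 79, 494]);
translate([2122, 114, 0]) cube([79, 79, 494]);
translate([2122, 1112, 0]) cube([79, 79, 494]);
translate([206, 114, 255]) cube([1916, 24, 134]);
translate([206, 1167, 255]) cube([1916, 24, 134]);
translate([127, 193, 255]) cube([24, 919, 134]);
translate([2177, 193, 255]) cube([24, 919, 134]);
translate([266, 114, 389]) cube([94, 1077, 22]);
translate([420, 114, 389]) cube([94, 1077, 22]);
translate([574, 114, 389]) cube([94, 1077, 22]);
translate([728, 114, 389]) cube([94, 1077, 22]);
translate([882, 114, 389]) cube([94, 1077, 22]);
translate([1036, 114, 389]) cube([94, 1077, 22]);
translate([1190, 114, 389]) cube([94, 1077, 22]);
translate([1344, 114, 389]) cube([94, 1077, 22]);
translate([1498, 114, 389]) cube([94, 1077, 22]);
translate([1652, 114, 389]) cube([94, 1077, 22]);
translate([1806, 114, 389]) cube([94, 1077, 22]);
translate([1960, 114, 389]) cube([94, 1077, 22]);


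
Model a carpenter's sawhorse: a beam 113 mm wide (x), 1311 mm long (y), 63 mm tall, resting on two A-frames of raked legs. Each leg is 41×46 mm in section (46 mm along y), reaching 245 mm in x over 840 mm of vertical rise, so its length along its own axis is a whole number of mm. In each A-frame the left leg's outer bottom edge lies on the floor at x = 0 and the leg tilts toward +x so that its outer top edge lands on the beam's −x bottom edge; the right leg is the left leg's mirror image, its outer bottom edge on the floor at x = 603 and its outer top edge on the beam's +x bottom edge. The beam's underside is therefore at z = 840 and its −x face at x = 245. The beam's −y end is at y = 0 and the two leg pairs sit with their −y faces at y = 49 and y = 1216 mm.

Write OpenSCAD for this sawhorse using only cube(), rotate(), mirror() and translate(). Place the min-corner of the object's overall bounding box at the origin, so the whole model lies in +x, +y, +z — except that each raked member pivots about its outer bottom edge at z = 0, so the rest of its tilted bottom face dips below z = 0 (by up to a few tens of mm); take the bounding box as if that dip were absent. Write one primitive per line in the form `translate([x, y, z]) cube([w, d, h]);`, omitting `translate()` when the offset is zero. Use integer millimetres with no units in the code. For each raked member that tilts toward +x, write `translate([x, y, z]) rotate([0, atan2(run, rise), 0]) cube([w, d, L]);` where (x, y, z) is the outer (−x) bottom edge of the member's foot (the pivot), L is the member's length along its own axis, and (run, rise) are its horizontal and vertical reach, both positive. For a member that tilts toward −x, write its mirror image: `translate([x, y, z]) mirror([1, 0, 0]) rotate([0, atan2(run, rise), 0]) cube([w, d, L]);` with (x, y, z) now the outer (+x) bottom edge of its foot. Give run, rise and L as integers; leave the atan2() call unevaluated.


translate([245, 0, 840]) cube([113, 1311, 63]);
translate([0, 49, 0]) rotate([0, atan2(245, 840), 0]) cube([41, 46, 875]);
translate([603, 49, 0]) mirror([1, 0, 0]) rotate([0, atan2(245, 840), 0]) cube([41, 46, 875]);
translate([0, 1216, 0]) rotate([0, atan2(245, 840), 0]) cube([41, 46, 875]);
translate([603, 1216, 0]) mirror([1, 0, 0]) rotate([0, atan2(245, 840), 0]) cube([41, 46, 875]);


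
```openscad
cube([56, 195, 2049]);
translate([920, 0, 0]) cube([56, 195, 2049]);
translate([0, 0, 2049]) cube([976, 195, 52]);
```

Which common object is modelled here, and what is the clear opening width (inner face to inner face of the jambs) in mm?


A door frame. The clear opening width is 864 mm.

Two 2049 mm tall posts with a header on top — a door frame. The left jamb is 56 mm wide at x = 0; the right jamb starts at x = 920. The clear opening is 920 − 56 = 864 mm.


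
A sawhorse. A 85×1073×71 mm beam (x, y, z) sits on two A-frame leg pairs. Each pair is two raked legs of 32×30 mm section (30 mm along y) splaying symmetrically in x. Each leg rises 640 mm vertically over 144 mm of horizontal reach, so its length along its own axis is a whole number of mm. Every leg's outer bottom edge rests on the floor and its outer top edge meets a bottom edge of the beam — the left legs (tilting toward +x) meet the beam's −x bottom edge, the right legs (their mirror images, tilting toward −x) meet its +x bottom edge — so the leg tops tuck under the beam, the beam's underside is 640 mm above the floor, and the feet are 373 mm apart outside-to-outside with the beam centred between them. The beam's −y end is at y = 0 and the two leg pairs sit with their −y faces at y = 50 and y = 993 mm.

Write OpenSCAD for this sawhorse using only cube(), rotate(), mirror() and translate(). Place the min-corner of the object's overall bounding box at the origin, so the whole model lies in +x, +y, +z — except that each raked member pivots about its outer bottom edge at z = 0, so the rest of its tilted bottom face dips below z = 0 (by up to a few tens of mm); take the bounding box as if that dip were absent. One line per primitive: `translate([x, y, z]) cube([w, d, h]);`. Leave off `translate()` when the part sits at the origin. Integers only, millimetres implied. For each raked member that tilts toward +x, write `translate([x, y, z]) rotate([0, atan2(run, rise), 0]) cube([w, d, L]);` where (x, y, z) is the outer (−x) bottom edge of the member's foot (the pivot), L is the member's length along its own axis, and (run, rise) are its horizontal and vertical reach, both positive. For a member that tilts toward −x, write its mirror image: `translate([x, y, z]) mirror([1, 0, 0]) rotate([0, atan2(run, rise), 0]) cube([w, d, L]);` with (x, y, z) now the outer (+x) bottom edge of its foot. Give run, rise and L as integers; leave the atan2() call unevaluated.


translate([144, 0, 640]) cube([85, 1073, 71]);
translate([0, 50, 0]) rotate([0, atan2(144, 640), 0]) cube([32, 30, 656]);
translate([373, 50, 0]) mirror([1, 0, 0]) rotate([0, atan2(144, 640), 0]) cube([32, 30, 656]);
translate([0, 993, 0]) rotate([0, atan2(144, 640), 0]) cube([32, 30, 656]);
translate([373, 993, 0]) mirror([1, 0, 0]) rotate([0, atan2(144, 640), 0]) cube([32, 30, 656]);


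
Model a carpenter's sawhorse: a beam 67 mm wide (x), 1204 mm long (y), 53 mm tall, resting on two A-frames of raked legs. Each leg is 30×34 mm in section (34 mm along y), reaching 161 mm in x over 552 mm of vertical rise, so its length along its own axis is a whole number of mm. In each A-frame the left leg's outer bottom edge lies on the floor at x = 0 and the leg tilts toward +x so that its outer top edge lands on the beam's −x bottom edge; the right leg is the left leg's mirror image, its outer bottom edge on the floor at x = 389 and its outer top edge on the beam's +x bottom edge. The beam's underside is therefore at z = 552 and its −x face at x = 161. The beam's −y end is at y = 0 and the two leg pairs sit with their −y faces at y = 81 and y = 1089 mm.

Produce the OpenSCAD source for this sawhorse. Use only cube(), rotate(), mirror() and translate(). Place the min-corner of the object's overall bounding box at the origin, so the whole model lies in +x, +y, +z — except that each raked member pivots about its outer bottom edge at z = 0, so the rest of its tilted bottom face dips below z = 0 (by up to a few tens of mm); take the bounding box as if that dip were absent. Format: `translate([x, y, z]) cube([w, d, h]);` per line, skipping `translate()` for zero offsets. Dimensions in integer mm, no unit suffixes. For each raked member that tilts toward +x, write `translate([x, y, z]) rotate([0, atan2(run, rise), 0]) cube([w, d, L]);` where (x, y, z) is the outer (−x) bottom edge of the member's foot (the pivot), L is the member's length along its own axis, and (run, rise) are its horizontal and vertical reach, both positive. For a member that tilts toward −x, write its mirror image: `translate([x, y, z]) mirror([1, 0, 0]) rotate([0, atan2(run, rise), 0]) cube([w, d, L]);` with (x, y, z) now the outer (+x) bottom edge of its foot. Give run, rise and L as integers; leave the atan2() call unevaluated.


// leg length = √(161² + 552²) = 575
// right-leg outer foot x = 2·161 + 67 = 389
// beam min-corner = (161, 0, 552)
translate([161, 0, 552]) cube([67, 1204, 53]);
translate([0, 81, 0]) rotate([0, atan2(161, 552), 0]) cube([30, 34, 575]);
translate([389, 81, 0]) mirror([1, 0, 0]) rotate([0, atan2(161, 552), 0]) cube([30, 34, 575]);
translate([0, 1089, 0]) rotate([0, atan2(161, 552), 0]) cube([30, 34, 575]);
translate([389, 1089, 0]) mirror([1, 0, 0]) rotate([0, atan2(161, 552), 0]) cube([30, 34, 575]);


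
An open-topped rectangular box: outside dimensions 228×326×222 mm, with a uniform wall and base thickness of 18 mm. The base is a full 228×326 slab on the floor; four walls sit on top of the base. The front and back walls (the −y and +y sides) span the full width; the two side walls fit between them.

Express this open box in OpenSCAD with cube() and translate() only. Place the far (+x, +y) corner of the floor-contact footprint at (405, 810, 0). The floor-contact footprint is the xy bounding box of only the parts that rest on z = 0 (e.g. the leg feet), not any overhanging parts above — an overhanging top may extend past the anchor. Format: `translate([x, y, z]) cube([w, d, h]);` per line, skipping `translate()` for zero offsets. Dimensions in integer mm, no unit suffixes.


translate([177, 484, 0]) cube([228, 326, 18]);
translate([177, 484, 18]) cube([228, 18, 204]);
translate([177, 792, 18]) cube([228, 18, 204]);
translate([177, 502, 18]) cube([18, 290, 204]);
translate([387, 502, 18]) cube([18, 290, 204]);


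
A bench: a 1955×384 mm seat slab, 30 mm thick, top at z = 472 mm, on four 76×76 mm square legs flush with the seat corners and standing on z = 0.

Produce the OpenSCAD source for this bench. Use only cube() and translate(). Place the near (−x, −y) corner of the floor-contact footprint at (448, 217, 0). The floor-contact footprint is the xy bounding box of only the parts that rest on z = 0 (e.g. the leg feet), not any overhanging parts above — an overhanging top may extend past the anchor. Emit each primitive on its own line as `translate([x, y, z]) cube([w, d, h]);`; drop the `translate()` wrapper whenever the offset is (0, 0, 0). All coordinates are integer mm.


translate([448, 217, 442]) cube([1955, 384, 30]);
translate([448, 217, 0]) cube([76, 76, 442]);
translate([448, 525, 0]) cube([76, 76, 442]);
translate([2327, 217, 0]) cube([76, 76, 442]);
translate([2327, 525, 0]) cube([76, 76, 442]);


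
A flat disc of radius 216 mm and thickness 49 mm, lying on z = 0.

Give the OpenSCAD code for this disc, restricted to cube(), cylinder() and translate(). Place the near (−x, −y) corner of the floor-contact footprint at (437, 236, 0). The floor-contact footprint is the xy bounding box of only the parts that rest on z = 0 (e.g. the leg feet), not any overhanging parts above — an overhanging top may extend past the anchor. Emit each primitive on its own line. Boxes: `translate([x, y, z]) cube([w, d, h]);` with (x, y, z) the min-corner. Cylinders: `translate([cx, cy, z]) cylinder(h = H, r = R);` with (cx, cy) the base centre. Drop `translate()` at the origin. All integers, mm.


translate([653, 452, 0]) cylinder(h = 49, r = 216);


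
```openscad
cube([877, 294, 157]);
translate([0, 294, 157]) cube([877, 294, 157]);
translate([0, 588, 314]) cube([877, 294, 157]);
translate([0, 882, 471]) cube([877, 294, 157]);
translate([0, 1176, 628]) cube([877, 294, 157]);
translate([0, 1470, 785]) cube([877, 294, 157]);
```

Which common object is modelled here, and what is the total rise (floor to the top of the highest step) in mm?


A staircase. The total rise is 942 mm.

6 identical blocks, each offset up and back from the previous — a staircase. Each step is 157 mm tall and there are 6 of them, so the total rise is 6 × 157 = 942 mm.


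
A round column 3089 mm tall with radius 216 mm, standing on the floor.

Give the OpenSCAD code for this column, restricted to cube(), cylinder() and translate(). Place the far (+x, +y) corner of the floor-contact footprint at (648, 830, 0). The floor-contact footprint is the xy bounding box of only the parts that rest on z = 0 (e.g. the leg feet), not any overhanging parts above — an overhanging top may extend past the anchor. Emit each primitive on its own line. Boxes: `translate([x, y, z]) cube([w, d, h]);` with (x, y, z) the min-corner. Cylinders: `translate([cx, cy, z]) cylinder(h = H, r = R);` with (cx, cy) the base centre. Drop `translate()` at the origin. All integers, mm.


translate([432, 614, 0]) cylinder(h = 3089, r = 216);


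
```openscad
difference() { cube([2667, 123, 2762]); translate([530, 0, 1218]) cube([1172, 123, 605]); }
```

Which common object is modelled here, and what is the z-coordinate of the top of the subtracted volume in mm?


A wall with a window opening. The window head height is 1823 mm.

A wall with a rectangular opening subtracted — a window. Sill at z = 1218, opening 605 mm tall, so the head is at 1218 + 605 = 1823 mm.


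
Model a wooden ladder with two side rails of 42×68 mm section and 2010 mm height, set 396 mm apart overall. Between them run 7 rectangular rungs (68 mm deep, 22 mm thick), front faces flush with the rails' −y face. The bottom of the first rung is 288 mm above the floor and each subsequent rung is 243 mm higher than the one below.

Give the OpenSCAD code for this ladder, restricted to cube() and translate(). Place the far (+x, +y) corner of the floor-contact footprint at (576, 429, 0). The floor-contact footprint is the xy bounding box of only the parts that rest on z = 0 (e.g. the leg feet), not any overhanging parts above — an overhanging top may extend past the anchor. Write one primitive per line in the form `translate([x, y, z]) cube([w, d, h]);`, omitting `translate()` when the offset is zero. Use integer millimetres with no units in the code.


// rung span = 396 - 2*42 = 312
// rung[k] z = 288 + k*243
translate([180, 361, 0]) cube([42, 68, 2010]);
translate([534, 361, 0]) cube([42, 68, 2010]);
translate([222, 361, 288]) cube([312, 68, 22]);
translate([222, 361, 531]) cube([312, 68, 22]);
translate([222, 361, 774]) cube([312, 68, 22]);
translate([222, 361, 1017]) cube([312, 68, 22]);
translate([222, 361, 1260]) cube([312, 68, 22]);
translate([222, 361, 1503]) cube([312, 68, 22]);
translate([222, 361, 1746]) cube([312, 68, 22]);


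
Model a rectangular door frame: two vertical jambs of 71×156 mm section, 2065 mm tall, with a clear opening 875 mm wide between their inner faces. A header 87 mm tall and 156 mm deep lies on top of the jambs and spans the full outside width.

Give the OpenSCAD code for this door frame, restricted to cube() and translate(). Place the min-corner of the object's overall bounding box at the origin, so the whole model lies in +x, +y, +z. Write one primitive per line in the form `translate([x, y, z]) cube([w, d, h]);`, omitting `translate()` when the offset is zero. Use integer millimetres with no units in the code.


cube([71, 156, 2065]);
translate([946, 0, 0]) cube([71, 156, 2065]);
translate([0, 0, 2065]) cube([1017, 156, 87]);


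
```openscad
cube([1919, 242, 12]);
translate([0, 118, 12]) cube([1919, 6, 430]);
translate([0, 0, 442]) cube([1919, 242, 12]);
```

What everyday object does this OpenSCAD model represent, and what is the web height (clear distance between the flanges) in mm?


An I-beam. The web height is 430 mm.

Two wide flanges with a thin centred web — an I-beam. Overall 454 mm minus two 12 mm flanges gives a web of 454 − 2·12 = 430 mm.


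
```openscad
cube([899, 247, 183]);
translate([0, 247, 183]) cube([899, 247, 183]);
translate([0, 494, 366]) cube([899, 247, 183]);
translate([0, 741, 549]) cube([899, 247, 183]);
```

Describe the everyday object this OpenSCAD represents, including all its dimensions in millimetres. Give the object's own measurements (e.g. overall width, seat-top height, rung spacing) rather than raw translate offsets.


A straight staircase of 4 solid steps. Each step is 899 mm wide (x), 247 mm deep (y, the going) and 183 mm tall (the rise). The first step rests on the floor; each subsequent step sits one going further in +y and one rise higher in +z, directly behind and above the previous step with no overlap.


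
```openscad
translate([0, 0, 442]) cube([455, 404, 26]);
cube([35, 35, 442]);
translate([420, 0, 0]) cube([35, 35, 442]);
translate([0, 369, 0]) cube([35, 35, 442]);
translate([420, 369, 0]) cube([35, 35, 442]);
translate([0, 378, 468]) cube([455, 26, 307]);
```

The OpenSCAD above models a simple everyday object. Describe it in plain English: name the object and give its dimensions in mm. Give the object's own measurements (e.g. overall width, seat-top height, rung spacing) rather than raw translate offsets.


A chair. The seat is a 455×404×26 mm slab with its top at z = 468 mm, on four 35×35 mm corner legs (flush with the seat edges, standing on z = 0). A flat backrest 26 mm thick, 307 mm tall, spans the full seat width and rises from the seat top along its +y edge, rear face flush with the rear of the seat.
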